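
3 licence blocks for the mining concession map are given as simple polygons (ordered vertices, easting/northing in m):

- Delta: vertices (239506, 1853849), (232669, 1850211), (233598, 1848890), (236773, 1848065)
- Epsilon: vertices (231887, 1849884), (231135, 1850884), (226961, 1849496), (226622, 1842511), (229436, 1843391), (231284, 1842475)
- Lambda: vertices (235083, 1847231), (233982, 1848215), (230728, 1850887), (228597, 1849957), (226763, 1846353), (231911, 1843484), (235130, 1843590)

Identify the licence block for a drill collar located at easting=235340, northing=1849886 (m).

Cast a ray rightward from (235340, 1849886). For each polygon, the edges (by vertex number in listed order) whose endpoints lie on opposite sides of northing = 1849886, where each meets that height, and whether that is right or left of the point:
Delta: 2–3 at easting≈232897.6 (left), 4–1 at easting≈237633.4 (right) → 1 crossing.
Epsilon: 1–2 at easting≈231885.5 (left), 2–3 at easting≈228133.8 (left) → 0 crossings.
Lambda: 2–3 at easting≈231947.0 (left), 4–5 at easting≈228560.9 (left) → 0 crossings.
Only Delta has an odd count, so the point is inside Delta.

Delta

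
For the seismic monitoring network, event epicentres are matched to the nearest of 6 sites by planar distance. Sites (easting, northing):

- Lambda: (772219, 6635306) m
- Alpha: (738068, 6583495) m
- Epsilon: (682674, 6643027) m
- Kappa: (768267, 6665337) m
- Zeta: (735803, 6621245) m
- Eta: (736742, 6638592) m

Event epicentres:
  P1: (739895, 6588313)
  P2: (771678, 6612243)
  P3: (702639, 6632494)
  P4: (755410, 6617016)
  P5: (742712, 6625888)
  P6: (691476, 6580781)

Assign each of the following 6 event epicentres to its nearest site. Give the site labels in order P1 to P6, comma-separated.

Alpha, Lambda, Epsilon, Zeta, Zeta, Alpha

P1 → Alpha (d²=26551053.00)
P2 → Lambda (d²=532194650.00)
P3 → Epsilon (d²=509545314.00)
P4 → Zeta (d²=402318890.00)
P5 → Zeta (d²=69291730.00)
P6 → Alpha (d²=2178180260.00)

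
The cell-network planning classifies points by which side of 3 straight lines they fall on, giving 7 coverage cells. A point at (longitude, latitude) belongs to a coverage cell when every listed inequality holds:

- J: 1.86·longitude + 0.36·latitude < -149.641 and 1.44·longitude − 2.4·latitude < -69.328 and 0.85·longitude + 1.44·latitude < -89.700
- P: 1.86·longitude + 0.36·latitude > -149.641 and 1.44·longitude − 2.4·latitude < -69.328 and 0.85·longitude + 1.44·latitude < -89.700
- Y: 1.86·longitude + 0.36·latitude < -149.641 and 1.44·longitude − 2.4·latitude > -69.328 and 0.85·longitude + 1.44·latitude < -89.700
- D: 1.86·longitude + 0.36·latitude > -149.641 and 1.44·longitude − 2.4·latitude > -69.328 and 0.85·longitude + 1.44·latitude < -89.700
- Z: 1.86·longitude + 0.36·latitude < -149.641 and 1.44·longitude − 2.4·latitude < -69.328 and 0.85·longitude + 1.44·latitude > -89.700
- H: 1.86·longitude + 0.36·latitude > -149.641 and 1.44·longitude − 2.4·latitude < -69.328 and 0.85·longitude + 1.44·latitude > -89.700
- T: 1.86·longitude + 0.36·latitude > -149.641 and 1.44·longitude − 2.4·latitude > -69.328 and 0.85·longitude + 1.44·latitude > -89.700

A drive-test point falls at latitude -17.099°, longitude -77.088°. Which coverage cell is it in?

P

1.86·-77.088 + 0.36·-17.099 = -149.539, which is > -149.641
1.44·-77.088 − 2.4·-17.099 = -69.969, which is < -69.328
0.85·-77.088 + 1.44·-17.099 = -90.147, which is < -89.700
This sign pattern matches P.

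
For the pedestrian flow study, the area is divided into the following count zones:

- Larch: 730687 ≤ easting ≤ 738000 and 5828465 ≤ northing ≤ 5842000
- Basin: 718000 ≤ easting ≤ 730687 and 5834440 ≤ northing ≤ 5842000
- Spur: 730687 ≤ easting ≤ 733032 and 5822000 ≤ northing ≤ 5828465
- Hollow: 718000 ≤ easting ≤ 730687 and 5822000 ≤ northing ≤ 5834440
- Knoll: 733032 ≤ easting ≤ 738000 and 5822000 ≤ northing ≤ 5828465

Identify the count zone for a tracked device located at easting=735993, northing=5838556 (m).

The point has easting = 735993 and northing = 5838556.
Only Larch satisfies 730687 ≤ easting ≤ 738000 and 5828465 ≤ northing ≤ 5842000.

Larch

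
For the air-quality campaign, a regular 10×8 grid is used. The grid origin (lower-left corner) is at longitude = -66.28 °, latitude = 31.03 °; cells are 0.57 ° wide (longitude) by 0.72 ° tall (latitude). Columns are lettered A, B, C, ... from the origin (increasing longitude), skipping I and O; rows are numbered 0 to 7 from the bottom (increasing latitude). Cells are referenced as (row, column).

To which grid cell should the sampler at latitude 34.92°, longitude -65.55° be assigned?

(5, B)

Column index: ⌊(-65.55 − -66.28) / 0.57⌋ = ⌊1.281⌋ = 1 → column B
Row offset from origin: ⌊(34.92 − 31.03) / 0.72⌋ = ⌊5.403⌋ = 5 → row 5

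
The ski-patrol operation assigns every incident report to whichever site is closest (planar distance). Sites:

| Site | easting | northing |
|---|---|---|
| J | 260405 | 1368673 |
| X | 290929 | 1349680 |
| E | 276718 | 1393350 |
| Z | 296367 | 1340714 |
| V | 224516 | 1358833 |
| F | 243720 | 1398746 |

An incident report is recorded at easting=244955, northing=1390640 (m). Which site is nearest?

F

Squared distances to each site:
J: 721251589.000; X: 3791330276.000; E: 1016232269.000; Z: 5135799220.000; V: 1429437970.000; F: 67232461.000.
Minimum at F.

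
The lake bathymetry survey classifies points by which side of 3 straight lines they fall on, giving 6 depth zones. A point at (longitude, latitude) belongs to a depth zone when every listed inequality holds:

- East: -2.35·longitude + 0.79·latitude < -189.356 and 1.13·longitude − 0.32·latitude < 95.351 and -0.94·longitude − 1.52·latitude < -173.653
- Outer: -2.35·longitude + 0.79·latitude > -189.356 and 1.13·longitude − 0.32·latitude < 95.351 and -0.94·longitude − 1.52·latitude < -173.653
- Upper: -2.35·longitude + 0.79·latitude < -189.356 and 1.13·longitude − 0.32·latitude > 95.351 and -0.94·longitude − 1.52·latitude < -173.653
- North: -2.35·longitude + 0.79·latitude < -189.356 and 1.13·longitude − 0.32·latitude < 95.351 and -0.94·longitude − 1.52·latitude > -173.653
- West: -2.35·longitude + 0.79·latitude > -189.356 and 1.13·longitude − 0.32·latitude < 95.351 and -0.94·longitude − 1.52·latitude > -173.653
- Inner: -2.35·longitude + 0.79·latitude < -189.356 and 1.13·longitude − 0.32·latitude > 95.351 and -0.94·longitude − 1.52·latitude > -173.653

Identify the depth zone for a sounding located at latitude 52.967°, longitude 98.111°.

-2.35·98.111 + 0.79·52.967 = -188.717, which is > -189.356
1.13·98.111 − 0.32·52.967 = 93.916, which is < 95.351
-0.94·98.111 − 1.52·52.967 = -172.734, which is > -173.653
This sign pattern matches West.

West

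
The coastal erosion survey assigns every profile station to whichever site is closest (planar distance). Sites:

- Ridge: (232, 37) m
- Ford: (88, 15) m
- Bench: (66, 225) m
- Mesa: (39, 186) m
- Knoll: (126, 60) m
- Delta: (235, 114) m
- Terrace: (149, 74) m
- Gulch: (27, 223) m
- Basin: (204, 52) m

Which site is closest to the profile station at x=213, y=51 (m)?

Basin

Squared distances to each site:
Ridge: 557.000; Ford: 16921.000; Bench: 51885.000; Mesa: 48501.000; Knoll: 7650.000; Delta: 4453.000; Terrace: 4625.000; Gulch: 64180.000; Basin: 82.000.
Minimum at Basin.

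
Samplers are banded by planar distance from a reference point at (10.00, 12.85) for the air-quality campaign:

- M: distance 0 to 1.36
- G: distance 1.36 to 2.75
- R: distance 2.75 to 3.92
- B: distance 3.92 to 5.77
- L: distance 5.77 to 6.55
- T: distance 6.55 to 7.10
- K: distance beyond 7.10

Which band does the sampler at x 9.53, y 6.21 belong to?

Distance = √((9.53−10.00)² + (6.21−12.85)²) = √(0.221 + 44.090) = 6.657.
6.55 ≤ 6.657 < 7.10 → T.

T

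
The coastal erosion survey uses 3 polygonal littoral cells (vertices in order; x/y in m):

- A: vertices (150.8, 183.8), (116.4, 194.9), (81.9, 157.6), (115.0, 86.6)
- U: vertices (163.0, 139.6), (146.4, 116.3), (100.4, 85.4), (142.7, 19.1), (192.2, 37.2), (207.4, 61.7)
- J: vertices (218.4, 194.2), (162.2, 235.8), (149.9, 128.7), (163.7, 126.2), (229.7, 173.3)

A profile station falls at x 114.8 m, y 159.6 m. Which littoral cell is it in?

A

Cast a ray rightward from (114.8, 159.6). For each polygon, the edges (by vertex number in listed order) whose endpoints lie on opposite sides of y = 159.6, where each meets that height, and whether that is right or left of the point:
A: 2–3 at x≈83.75 (left), 4–1 at x≈141.89 (right) → 1 crossing.
U: no edge straddles that height → 0 crossings.
J: 2–3 at x≈153.45 (right), 4–5 at x≈210.50 (right) → 2 crossings.
Only A has an odd count, so the point is inside A.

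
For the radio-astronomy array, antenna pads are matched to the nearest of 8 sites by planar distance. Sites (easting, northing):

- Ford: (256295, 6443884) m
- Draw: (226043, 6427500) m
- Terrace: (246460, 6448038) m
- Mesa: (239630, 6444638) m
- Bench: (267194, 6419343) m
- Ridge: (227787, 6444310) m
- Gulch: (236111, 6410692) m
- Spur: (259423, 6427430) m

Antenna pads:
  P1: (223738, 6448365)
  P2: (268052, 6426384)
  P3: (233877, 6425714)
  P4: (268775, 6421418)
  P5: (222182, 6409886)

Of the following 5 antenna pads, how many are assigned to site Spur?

P1 → Ridge
P2 → Bench
P3 → Draw
P4 → Bench
P5 → Gulch
0 of the 5 go to Spur.

0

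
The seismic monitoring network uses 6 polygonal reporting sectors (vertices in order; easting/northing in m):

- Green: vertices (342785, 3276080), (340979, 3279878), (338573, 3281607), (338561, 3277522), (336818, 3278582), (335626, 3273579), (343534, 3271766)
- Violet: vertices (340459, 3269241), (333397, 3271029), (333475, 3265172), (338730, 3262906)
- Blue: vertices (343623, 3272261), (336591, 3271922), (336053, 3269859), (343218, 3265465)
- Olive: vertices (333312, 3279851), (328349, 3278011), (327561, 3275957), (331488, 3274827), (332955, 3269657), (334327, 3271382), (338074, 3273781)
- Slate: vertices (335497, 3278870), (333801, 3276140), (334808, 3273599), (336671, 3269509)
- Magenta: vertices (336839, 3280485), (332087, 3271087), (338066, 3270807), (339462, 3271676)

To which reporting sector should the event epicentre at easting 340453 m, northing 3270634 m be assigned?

Blue

Cast a ray rightward from (340453, 3270634). For each polygon, the edges (by vertex number in listed order) whose endpoints lie on opposite sides of northing = 3270634, where each meets that height, and whether that is right or left of the point:
Green: no edge straddles that height → 0 crossings.
Violet: 1–2 at easting≈334957.1 (left), 2–3 at easting≈333402.3 (left) → 0 crossings.
Blue: 2–3 at easting≈336255.1 (left), 4–1 at easting≈343526.0 (right) → 1 crossing.
Olive: 4–5 at easting≈332677.8 (left), 5–6 at easting≈333732.1 (left) → 0 crossings.
Slate: 3–4 at easting≈336158.6 (left), 4–1 at easting≈336529.9 (left) → 0 crossings.
Magenta: no edge straddles that height → 0 crossings.
Only Blue has an odd count, so the point is inside Blue.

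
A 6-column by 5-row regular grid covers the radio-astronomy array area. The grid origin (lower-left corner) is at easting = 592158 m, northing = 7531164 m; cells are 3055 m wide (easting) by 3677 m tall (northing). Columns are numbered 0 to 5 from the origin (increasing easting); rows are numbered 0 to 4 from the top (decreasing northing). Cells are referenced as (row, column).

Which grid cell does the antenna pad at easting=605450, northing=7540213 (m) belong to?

Column index: ⌊(605450 − 592158) / 3055⌋ = ⌊4.351⌋ = 4
Row offset from origin: ⌊(7540213 − 7531164) / 3677⌋ = ⌊2.461⌋ = 2 → row 2 (counted from top)

(2, 4)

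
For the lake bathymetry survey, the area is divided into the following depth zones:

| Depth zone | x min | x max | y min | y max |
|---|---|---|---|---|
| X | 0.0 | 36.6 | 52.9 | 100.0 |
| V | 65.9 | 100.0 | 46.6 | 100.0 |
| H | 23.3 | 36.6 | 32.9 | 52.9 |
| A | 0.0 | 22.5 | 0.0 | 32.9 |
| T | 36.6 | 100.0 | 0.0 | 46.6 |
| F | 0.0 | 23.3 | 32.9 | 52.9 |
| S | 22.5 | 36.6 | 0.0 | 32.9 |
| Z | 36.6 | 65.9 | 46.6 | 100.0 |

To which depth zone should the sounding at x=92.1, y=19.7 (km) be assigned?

The point has x = 92.1 and y = 19.7.
Only T satisfies 36.6 ≤ x ≤ 100.0 and 0.0 ≤ y ≤ 46.6.

T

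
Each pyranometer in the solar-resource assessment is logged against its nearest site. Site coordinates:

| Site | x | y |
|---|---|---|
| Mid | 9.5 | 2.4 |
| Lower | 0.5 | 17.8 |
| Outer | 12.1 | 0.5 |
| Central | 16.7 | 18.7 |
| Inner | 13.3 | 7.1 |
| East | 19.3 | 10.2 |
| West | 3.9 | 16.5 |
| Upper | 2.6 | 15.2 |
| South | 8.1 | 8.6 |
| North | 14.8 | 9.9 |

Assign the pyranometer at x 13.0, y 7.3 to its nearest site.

Inner

Squared distances to each site:
Mid: 36.260; Lower: 266.500; Outer: 47.050; Central: 143.650; Inner: 0.130; East: 48.100; West: 167.450; Upper: 170.570; South: 25.700; North: 10.000.
Minimum at Inner.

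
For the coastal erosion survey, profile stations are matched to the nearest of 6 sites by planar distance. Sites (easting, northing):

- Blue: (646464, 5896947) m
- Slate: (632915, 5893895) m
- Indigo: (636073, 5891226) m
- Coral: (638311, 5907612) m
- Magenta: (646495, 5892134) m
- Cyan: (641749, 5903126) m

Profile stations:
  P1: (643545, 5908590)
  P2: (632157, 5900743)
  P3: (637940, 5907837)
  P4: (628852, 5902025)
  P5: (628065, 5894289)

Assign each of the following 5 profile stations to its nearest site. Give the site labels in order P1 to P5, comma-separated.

P1 → Coral (d²=28351240.00)
P2 → Slate (d²=47469668.00)
P3 → Coral (d²=188266.00)
P4 → Slate (d²=82604869.00)
P5 → Slate (d²=23677736.00)

Coral, Slate, Coral, Slate, Slate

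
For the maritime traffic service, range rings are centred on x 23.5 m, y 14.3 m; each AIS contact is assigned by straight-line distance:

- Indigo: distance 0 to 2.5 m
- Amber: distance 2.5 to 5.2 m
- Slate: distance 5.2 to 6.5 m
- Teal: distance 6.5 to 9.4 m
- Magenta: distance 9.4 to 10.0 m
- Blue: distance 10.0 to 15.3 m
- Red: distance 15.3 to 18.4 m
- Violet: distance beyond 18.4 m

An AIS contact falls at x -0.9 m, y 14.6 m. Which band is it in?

Distance = √((-0.9−23.5)² + (14.6−14.3)²) = √(595.360 + 0.090) = 24.402 m.
18.4 ≤ 24.402 < ∞ → Violet.

Violet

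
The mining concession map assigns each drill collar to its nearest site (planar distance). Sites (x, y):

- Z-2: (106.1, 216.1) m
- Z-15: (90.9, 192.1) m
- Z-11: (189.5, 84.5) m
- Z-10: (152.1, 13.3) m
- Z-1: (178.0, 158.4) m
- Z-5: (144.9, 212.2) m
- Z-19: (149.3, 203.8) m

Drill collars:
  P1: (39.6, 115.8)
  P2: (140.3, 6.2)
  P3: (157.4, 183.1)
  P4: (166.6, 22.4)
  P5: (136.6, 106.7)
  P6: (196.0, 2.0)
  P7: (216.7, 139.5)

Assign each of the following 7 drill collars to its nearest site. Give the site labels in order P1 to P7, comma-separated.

Z-15, Z-10, Z-19, Z-10, Z-11, Z-10, Z-1

P1 → Z-15 (d²=8453.38)
P2 → Z-10 (d²=189.65)
P3 → Z-19 (d²=494.10)
P4 → Z-10 (d²=293.06)
P5 → Z-11 (d²=3291.25)
P6 → Z-10 (d²=2054.90)
P7 → Z-1 (d²=1854.90)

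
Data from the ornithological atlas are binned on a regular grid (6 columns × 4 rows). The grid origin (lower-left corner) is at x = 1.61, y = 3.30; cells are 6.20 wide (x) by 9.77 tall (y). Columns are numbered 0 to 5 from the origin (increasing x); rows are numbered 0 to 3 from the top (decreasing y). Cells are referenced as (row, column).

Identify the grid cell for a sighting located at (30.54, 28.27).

(1, 4)

Column index: ⌊(30.54 − 1.61) / 6.20⌋ = ⌊4.666⌋ = 4
Row offset from origin: ⌊(28.27 − 3.30) / 9.77⌋ = ⌊2.556⌋ = 2 → row 1 (counted from top)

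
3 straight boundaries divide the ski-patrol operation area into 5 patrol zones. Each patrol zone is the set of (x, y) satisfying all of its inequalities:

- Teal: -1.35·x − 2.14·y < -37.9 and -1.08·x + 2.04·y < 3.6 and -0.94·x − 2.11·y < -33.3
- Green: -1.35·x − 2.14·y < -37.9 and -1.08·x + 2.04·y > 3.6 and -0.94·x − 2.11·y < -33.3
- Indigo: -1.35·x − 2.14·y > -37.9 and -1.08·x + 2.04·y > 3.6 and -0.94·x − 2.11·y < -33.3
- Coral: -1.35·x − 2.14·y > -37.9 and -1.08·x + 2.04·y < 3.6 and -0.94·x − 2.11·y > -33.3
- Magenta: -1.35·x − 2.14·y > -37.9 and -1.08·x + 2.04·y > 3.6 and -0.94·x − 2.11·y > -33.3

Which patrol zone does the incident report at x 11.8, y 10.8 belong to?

-1.35·11.8 − 2.14·10.8 = -39.042, which is < -37.9
-1.08·11.8 + 2.04·10.8 = 9.288, which is > 3.6
-0.94·11.8 − 2.11·10.8 = -33.880, which is < -33.3
This sign pattern matches Green.

Green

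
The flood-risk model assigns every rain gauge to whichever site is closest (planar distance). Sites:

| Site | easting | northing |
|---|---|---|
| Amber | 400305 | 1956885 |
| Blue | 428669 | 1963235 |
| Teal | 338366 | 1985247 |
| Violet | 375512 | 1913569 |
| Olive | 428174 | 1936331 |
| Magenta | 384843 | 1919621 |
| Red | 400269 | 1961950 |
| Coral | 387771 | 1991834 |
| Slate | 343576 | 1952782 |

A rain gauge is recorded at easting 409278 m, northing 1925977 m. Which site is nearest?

Squared distances to each site:
Amber: 1035819193.000; Blue: 1764169445.000; Teal: 8541444644.000; Violet: 1294101220.000; Olive: 464264132.000; Magenta: 637467961.000; Red: 1375218810.000; Coral: 4799695498.000; Slate: 5035260829.000.
Minimum at Olive.

Olive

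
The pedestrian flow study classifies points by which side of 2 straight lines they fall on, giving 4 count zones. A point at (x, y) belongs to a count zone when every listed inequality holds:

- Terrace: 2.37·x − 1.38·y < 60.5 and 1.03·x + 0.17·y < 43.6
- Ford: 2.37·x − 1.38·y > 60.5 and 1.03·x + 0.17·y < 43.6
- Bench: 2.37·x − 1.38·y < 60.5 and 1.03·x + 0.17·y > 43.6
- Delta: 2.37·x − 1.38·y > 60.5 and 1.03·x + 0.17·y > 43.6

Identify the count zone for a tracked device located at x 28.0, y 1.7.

Ford

2.37·28.0 − 1.38·1.7 = 64.014, which is > 60.5
1.03·28.0 + 0.17·1.7 = 29.129, which is < 43.6
This sign pattern matches Ford.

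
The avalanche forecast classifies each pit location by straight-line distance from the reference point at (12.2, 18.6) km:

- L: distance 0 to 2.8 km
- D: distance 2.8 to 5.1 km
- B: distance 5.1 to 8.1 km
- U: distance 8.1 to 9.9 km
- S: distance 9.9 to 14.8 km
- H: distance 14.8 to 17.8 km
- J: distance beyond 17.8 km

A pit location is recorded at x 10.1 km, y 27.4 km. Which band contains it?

U

Distance = √((10.1−12.2)² + (27.4−18.6)²) = √(4.410 + 77.440) = 9.047 km.
8.1 ≤ 9.047 < 9.9 → U.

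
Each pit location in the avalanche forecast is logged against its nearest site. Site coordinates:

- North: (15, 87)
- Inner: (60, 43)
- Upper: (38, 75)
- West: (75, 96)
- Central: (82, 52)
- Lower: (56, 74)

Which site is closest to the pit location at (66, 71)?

Squared distances to each site:
North: 2857.000; Inner: 820.000; Upper: 800.000; West: 706.000; Central: 617.000; Lower: 109.000.
Minimum at Lower.

Lower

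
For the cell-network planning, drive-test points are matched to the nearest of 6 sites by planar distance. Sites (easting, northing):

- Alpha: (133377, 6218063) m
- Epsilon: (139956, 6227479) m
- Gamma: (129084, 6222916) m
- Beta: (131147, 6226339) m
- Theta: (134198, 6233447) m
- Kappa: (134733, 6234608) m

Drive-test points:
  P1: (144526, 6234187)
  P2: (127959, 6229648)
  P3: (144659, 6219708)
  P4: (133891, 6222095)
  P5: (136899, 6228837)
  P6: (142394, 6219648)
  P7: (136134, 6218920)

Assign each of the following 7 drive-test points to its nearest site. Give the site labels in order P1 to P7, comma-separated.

Epsilon, Beta, Epsilon, Alpha, Epsilon, Epsilon, Alpha

P1 → Epsilon (d²=65882164.00)
P2 → Beta (d²=21112825.00)
P3 → Epsilon (d²=82506650.00)
P4 → Alpha (d²=16521220.00)
P5 → Epsilon (d²=11189413.00)
P6 → Epsilon (d²=67268405.00)
P7 → Alpha (d²=8335498.00)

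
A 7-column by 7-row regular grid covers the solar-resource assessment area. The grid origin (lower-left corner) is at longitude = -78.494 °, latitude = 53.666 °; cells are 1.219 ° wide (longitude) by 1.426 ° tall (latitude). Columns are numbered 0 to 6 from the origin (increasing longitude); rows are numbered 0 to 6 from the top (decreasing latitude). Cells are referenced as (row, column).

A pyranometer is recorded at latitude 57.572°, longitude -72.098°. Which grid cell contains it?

Column index: ⌊(-72.098 − -78.494) / 1.219⌋ = ⌊5.247⌋ = 5
Row offset from origin: ⌊(57.572 − 53.666) / 1.426⌋ = ⌊2.739⌋ = 2 → row 4 (counted from top)

(4, 5)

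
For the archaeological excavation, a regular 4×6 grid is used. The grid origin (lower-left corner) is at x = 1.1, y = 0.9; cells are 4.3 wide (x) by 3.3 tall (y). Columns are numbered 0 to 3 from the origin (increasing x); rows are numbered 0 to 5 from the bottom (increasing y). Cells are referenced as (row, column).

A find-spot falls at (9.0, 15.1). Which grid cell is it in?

(4, 1)

Column index: ⌊(9.0 − 1.1) / 4.3⌋ = ⌊1.837⌋ = 1
Row offset from origin: ⌊(15.1 − 0.9) / 3.3⌋ = ⌊4.303⌋ = 4 → row 4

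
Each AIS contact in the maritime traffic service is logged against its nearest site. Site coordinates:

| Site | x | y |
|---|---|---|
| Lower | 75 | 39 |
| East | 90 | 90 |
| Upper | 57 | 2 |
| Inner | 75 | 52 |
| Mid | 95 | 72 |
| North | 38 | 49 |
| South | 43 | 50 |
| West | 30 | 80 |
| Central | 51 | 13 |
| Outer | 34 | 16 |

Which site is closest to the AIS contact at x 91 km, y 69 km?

Squared distances to each site:
Lower: 1156.000; East: 442.000; Upper: 5645.000; Inner: 545.000; Mid: 25.000; North: 3209.000; South: 2665.000; West: 3842.000; Central: 4736.000; Outer: 6058.000.
Minimum at Mid.

Mid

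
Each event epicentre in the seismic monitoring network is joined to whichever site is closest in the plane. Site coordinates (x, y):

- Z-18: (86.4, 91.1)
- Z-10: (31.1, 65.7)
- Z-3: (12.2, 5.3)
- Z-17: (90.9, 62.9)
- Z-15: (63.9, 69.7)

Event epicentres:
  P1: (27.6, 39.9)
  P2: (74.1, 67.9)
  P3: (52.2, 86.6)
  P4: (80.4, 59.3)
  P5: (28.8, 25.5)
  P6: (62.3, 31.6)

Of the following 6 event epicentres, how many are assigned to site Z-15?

3

P1 → Z-10
P2 → Z-15
P3 → Z-15
P4 → Z-17
P5 → Z-3
P6 → Z-15
3 of the 6 go to Z-15.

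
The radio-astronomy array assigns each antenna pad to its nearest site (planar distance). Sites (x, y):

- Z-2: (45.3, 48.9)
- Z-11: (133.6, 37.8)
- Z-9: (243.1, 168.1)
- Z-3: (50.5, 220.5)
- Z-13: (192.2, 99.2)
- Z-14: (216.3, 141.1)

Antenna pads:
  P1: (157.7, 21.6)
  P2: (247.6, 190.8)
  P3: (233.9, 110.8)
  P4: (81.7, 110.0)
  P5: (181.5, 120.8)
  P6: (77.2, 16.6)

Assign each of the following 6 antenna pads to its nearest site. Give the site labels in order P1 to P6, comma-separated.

Z-11, Z-9, Z-14, Z-2, Z-13, Z-2

P1 → Z-11 (d²=843.25)
P2 → Z-9 (d²=535.54)
P3 → Z-14 (d²=1227.85)
P4 → Z-2 (d²=5058.17)
P5 → Z-13 (d²=581.05)
P6 → Z-2 (d²=2060.90)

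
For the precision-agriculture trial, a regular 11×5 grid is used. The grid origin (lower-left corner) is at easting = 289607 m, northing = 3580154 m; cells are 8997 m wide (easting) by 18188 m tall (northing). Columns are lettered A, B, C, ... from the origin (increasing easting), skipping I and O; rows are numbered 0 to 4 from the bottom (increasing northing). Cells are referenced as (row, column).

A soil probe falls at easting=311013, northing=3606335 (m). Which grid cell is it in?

(1, C)

Column index: ⌊(311013 − 289607) / 8997⌋ = ⌊2.379⌋ = 2 → column C
Row offset from origin: ⌊(3606335 − 3580154) / 18188⌋ = ⌊1.439⌋ = 1 → row 1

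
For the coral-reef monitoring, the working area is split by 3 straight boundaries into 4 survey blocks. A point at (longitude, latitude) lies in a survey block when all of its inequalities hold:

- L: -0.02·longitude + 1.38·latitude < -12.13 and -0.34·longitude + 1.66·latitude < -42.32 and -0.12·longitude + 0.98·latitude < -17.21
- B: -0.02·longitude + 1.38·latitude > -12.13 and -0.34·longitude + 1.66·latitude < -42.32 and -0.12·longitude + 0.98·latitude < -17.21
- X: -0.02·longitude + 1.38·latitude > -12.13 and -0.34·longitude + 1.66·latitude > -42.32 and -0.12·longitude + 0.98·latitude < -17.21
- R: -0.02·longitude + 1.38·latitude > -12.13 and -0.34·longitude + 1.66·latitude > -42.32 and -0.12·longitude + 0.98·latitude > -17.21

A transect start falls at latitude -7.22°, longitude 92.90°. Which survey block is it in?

B

-0.02·92.90 + 1.38·-7.22 = -11.822, which is > -12.13
-0.34·92.90 + 1.66·-7.22 = -43.571, which is < -42.32
-0.12·92.90 + 0.98·-7.22 = -18.224, which is < -17.21
This sign pattern matches B.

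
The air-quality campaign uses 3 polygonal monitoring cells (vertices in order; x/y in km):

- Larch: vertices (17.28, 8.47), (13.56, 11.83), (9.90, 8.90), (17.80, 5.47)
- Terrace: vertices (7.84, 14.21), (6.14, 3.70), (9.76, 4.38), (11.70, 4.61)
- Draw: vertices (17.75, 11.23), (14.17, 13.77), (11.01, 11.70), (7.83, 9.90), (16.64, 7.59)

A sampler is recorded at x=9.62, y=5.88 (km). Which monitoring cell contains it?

Cast a ray rightward from (9.62, 5.88). For each polygon, the edges (by vertex number in listed order) whose endpoints lie on opposite sides of y = 5.88, where each meets that height, and whether that is right or left of the point:
Larch: 3–4 at x≈16.856 (right), 4–1 at x≈17.729 (right) → 2 crossings.
Terrace: 1–2 at x≈6.493 (left), 4–1 at x≈11.189 (right) → 1 crossing.
Draw: no edge straddles that height → 0 crossings.
Only Terrace has an odd count, so the point is inside Terrace.

Terrace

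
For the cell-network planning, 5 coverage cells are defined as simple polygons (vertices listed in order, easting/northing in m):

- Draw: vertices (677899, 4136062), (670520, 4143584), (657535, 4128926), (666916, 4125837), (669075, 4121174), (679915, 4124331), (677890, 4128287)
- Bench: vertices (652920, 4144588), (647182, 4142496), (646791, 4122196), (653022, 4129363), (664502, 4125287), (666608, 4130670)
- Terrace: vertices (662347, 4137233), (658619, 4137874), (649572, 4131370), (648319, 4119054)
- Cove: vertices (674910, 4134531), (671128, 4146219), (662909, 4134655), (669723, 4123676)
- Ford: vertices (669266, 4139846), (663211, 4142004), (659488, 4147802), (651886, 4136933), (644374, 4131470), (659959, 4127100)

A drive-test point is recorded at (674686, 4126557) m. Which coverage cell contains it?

Cast a ray rightward from (674686, 4126557). For each polygon, the edges (by vertex number in listed order) whose endpoints lie on opposite sides of northing = 4126557, where each meets that height, and whether that is right or left of the point:
Draw: 3–4 at easting≈664729.4 (left), 6–7 at easting≈678775.6 (right) → 1 crossing.
Bench: 2–3 at easting≈646875.0 (left), 3–4 at easting≈650582.5 (left), 4–5 at easting≈660925.1 (left), 5–6 at easting≈664998.9 (left) → 0 crossings.
Terrace: 3–4 at easting≈649082.3 (left), 4–1 at easting≈654108.8 (left) → 0 crossings.
Cove: 3–4 at easting≈667934.9 (left), 4–1 at easting≈671099.7 (left) → 0 crossings.
Ford: no edge straddles that height → 0 crossings.
Only Draw has an odd count, so the point is inside Draw.

Draw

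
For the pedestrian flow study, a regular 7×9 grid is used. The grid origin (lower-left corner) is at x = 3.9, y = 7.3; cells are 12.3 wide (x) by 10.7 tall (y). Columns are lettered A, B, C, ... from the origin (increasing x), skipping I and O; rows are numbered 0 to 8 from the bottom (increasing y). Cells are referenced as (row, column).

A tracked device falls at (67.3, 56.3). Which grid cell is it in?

(4, F)

Column index: ⌊(67.3 − 3.9) / 12.3⌋ = ⌊5.154⌋ = 5 → column F
Row offset from origin: ⌊(56.3 − 7.3) / 10.7⌋ = ⌊4.579⌋ = 4 → row 4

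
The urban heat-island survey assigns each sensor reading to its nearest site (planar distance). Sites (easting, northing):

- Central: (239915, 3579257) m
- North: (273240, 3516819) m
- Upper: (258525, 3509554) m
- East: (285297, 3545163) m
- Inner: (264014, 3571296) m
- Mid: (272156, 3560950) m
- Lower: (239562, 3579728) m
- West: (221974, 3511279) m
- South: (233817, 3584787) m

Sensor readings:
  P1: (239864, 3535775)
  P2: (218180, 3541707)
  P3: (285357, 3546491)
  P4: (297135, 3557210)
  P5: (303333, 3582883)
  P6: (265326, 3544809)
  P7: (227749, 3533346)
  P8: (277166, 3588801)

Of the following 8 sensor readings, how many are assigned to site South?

0

P1 → West
P2 → West
P3 → East
P4 → East
P5 → Mid
P6 → Mid
P7 → West
P8 → Inner
0 of the 8 go to South.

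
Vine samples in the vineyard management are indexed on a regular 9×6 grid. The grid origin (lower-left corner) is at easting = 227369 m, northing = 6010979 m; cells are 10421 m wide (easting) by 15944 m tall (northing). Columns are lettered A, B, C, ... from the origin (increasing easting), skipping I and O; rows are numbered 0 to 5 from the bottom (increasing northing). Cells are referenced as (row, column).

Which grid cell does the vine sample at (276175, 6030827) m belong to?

Column index: ⌊(276175 − 227369) / 10421⌋ = ⌊4.683⌋ = 4 → column E
Row offset from origin: ⌊(6030827 − 6010979) / 15944⌋ = ⌊1.245⌋ = 1 → row 1

(1, E)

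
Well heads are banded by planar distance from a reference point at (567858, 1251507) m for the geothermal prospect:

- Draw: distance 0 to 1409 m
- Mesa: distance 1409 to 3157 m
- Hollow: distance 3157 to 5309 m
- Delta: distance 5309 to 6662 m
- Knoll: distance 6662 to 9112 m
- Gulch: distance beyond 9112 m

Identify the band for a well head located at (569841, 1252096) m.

Mesa

Distance = √((569841−567858)² + (1252096−1251507)²) = √(3932289.000 + 346921.000) = 2068.625 m.
1409 ≤ 2068.625 < 3157 → Mesa.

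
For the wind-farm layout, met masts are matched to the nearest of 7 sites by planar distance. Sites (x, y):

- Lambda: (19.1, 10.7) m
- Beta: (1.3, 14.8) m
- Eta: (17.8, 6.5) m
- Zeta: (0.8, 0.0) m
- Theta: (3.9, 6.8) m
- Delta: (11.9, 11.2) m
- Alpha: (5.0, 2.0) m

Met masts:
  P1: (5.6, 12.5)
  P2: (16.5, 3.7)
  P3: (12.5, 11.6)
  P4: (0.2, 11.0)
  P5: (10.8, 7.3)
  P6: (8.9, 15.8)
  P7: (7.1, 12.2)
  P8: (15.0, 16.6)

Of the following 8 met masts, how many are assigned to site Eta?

1

P1 → Beta
P2 → Eta
P3 → Delta
P4 → Beta
P5 → Delta
P6 → Delta
P7 → Delta
P8 → Delta
1 of the 8 goes to Eta.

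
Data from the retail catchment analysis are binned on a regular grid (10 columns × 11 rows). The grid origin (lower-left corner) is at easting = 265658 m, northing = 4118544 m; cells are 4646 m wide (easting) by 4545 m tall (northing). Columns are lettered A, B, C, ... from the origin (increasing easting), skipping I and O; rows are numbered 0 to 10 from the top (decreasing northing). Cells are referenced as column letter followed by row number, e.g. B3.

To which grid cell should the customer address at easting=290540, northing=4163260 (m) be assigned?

Column index: ⌊(290540 − 265658) / 4646⌋ = ⌊5.356⌋ = 5 → column F
Row offset from origin: ⌊(4163260 − 4118544) / 4545⌋ = ⌊9.839⌋ = 9 → row 1 (counted from top)

F1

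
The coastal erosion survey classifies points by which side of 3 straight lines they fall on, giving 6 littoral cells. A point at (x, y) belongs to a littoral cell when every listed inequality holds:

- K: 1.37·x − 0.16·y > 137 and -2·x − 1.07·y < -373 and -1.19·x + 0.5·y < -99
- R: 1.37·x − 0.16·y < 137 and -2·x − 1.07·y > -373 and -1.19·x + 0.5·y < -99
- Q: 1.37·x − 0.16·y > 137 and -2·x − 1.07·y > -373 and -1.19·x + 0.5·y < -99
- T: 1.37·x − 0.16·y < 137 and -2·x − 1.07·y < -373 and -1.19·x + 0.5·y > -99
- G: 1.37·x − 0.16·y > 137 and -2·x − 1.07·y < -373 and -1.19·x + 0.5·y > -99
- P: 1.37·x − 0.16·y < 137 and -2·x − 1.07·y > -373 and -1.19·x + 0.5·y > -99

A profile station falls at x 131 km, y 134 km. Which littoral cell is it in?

1.37·131 − 0.16·134 = 158.030, which is > 137
-2·131 − 1.07·134 = -405.380, which is < -373
-1.19·131 + 0.5·134 = -88.890, which is > -99
This sign pattern matches G.

G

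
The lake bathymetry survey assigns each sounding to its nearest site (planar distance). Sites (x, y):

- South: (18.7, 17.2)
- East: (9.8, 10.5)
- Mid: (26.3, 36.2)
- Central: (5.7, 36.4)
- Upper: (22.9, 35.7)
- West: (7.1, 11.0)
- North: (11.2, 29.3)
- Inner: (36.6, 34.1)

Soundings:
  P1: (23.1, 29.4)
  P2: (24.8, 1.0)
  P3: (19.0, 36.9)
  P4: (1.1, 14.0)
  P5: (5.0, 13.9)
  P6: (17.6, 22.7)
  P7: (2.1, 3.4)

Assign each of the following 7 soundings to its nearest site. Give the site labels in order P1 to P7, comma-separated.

P1 → Upper (d²=39.73)
P2 → South (d²=299.65)
P3 → Upper (d²=16.65)
P4 → West (d²=45.00)
P5 → West (d²=12.82)
P6 → South (d²=31.46)
P7 → West (d²=82.76)

Upper, South, Upper, West, West, South, West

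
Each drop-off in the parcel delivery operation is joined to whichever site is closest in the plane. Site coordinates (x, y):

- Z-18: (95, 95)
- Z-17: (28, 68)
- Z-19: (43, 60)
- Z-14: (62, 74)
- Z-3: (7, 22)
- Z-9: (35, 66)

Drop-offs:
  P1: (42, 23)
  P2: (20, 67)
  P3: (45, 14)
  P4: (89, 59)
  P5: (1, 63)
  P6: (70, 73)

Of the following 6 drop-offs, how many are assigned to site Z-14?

2

P1 → Z-3
P2 → Z-17
P3 → Z-3
P4 → Z-14
P5 → Z-17
P6 → Z-14
2 of the 6 go to Z-14.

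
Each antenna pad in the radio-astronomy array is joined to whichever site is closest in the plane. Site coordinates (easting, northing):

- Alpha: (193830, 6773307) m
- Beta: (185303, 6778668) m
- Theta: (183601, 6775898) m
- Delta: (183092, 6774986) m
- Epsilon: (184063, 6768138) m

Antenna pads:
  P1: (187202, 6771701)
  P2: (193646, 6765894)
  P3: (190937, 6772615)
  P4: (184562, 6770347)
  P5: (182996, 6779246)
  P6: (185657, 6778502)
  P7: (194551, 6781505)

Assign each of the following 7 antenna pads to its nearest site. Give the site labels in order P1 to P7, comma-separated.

P1 → Epsilon (d²=22548290.00)
P2 → Alpha (d²=54986425.00)
P3 → Alpha (d²=8848313.00)
P4 → Epsilon (d²=5128682.00)
P5 → Beta (d²=5656333.00)
P6 → Beta (d²=152872.00)
P7 → Alpha (d²=67727045.00)

Epsilon, Alpha, Alpha, Epsilon, Beta, Beta, Alpha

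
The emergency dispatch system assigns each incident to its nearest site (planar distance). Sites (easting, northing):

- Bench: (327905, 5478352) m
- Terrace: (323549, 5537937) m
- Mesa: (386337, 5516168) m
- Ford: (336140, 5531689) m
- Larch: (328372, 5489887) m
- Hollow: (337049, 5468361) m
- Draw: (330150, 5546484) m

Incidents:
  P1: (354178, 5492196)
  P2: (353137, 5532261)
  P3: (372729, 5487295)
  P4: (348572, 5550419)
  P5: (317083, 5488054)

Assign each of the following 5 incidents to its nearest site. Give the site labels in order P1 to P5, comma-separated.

P1 → Larch (d²=671281117.00)
P2 → Ford (d²=289225193.00)
P3 → Mesa (d²=1018827793.00)
P4 → Draw (d²=354854309.00)
P5 → Larch (d²=130801410.00)

Larch, Ford, Mesa, Draw, Larch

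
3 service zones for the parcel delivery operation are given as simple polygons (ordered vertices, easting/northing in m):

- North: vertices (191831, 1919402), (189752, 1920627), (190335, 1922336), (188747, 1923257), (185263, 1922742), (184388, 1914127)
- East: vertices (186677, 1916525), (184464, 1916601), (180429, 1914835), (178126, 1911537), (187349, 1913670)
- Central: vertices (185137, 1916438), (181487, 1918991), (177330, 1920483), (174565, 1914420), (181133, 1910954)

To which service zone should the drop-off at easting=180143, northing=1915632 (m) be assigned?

Cast a ray rightward from (180143, 1915632). For each polygon, the edges (by vertex number in listed order) whose endpoints lie on opposite sides of northing = 1915632, where each meets that height, and whether that is right or left of the point:
North: 5–6 at easting≈184540.9 (right), 6–1 at easting≈186511.5 (right) → 2 crossings.
East: 2–3 at easting≈182250.0 (right), 5–1 at easting≈186887.2 (right) → 2 crossings.
Central: 3–4 at easting≈175117.7 (left), 5–1 at easting≈184548.5 (right) → 1 crossing.
Only Central has an odd count, so the point is inside Central.

Central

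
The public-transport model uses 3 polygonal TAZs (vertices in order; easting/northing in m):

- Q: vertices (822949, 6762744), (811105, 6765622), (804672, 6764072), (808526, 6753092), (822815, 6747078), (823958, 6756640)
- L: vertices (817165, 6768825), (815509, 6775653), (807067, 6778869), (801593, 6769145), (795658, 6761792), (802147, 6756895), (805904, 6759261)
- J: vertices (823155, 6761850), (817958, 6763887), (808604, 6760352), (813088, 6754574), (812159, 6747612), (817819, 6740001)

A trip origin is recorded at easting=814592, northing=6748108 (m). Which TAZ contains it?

Cast a ray rightward from (814592, 6748108). For each polygon, the edges (by vertex number in listed order) whose endpoints lie on opposite sides of northing = 6748108, where each meets that height, and whether that is right or left of the point:
Q: 4–5 at easting≈820367.8 (right), 5–6 at easting≈822938.1 (right) → 2 crossings.
L: no edge straddles that height → 0 crossings.
J: 4–5 at easting≈812225.2 (left), 6–1 at easting≈819798.9 (right) → 1 crossing.
Only J has an odd count, so the point is inside J.

J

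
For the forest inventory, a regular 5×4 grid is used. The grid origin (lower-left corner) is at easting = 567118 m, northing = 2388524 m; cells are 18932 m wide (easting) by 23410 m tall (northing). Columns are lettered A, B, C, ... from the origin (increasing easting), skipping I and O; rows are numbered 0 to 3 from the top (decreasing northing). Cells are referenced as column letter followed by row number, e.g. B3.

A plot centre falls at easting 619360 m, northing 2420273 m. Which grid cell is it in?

Column index: ⌊(619360 − 567118) / 18932⌋ = ⌊2.759⌋ = 2 → column C
Row offset from origin: ⌊(2420273 − 2388524) / 23410⌋ = ⌊1.356⌋ = 1 → row 2 (counted from top)

C2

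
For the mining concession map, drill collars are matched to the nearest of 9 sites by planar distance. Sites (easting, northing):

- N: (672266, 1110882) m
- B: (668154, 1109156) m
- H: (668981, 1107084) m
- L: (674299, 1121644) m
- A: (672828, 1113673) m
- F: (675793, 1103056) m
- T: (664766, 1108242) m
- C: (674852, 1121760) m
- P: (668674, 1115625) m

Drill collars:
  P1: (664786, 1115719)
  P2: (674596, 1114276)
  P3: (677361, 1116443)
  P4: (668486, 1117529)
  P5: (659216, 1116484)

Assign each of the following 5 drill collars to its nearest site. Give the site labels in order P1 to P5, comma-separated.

P, A, A, P, P

P1 → P (d²=15125380.00)
P2 → A (d²=3489433.00)
P3 → A (d²=28220989.00)
P4 → P (d²=3660560.00)
P5 → P (d²=90191645.00)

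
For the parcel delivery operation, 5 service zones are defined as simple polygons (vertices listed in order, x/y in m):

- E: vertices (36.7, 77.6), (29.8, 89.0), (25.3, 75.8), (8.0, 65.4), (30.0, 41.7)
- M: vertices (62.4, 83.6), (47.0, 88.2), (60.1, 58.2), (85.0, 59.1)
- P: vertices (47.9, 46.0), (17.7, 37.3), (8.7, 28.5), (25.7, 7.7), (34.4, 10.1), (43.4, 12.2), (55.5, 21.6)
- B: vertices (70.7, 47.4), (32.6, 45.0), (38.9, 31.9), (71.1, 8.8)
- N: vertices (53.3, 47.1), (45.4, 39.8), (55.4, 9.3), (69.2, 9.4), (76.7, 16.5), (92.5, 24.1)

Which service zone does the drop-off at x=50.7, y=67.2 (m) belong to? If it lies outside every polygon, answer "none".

none

Cast a ray rightward from (50.7, 67.2). For each polygon, the edges (by vertex number in listed order) whose endpoints lie on opposite sides of y = 67.2, where each meets that height, and whether that is right or left of the point:
E: 3–4 at x≈10.99 (left), 5–1 at x≈34.76 (left) → 0 crossings.
M: 2–3 at x≈56.17 (right), 4–1 at x≈77.53 (right) → 2 crossings.
P: no edge straddles that height → 0 crossings.
B: no edge straddles that height → 0 crossings.
N: no edge straddles that height → 0 crossings.
All counts are even, so the point lies outside every listed polygon.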